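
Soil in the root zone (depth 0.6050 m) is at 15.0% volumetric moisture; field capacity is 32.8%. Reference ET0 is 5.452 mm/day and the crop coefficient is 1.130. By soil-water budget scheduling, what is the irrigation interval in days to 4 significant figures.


Approach: apply soil-water budget scheduling, SMD = (FC-theta)/100*depth*1000; ETc = ET0*Kc; interval = SMD/ETc.
Step 1 — soil moisture deficit:
  SMD = (32.8 - 15.0)/100 * 0.6050 * 1000 = 107.690 mm
Step 2 — daily crop ET (ETc = ET0*Kc):
  ETc = 5.452 * 1.130 = 6.16076 mm/day
Step 3 — irrigation interval (SMD/ETc):
  interval = 107.690 / 6.16076 = 17.48 days
Therefore the irrigation interval = 17.48 days.


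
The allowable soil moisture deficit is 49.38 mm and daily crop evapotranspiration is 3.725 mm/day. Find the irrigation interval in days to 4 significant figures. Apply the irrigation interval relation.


Approach: apply the irrigation interval relation, interval = SMD / ETc.
interval = 49.38 / 3.725 = 13.26 days
Therefore the irrigation interval = 13.26 days.


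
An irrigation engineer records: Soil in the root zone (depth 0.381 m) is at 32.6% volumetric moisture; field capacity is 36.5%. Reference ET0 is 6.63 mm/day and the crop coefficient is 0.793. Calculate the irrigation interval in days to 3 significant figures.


Approach: apply soil-water budget scheduling, SMD = (FC-theta)/100*depth*1000; ETc = ET0*Kc; interval = SMD/ETc.
Step 1 — soil moisture deficit:
  SMD = (36.5 - 32.6)/100 * 0.381 * 1000 = 14.859 mm
Step 2 — daily crop ET (ETc = ET0*Kc):
  ETc = 6.63 * 0.793 = 5.2576 mm/day
Step 3 — irrigation interval (SMD/ETc):
  interval = 14.859 / 5.2576 = 2.83 days
Therefore the irrigation interval = 2.83 days.


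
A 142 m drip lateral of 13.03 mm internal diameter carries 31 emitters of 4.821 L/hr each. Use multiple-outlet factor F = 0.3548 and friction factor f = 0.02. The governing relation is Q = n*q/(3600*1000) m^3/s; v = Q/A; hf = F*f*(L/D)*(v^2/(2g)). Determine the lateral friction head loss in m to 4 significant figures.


Q = 31*4.821/(3600*1000) = 4.15142e-05 m^3/s
A = pi*(13.03e-3/2)^2 = 1.33346e-04 m^2, so v = Q/A = 0.311328 m/s
hf = 0.3548*0.02*(142/0.01303)*(0.311328^2/(2*9.81)) = 0.3820 m
Therefore the lateral friction head loss = 0.3820 m.


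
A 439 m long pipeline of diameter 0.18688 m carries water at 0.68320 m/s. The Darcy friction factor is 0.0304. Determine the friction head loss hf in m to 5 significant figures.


Approach: apply the Darcy-Weisbach equation, hf = f*(L/D)*(v^2/(2g)).
hf = 0.0304 * (439/0.18688) * (0.68320^2 / (2*9.81))
hf = 1.6989 m
Therefore the friction head loss hf = 1.6989 m.


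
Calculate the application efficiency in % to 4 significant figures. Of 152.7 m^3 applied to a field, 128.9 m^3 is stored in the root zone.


Approach: apply the application efficiency ratio, Ea = (stored/applied)*100.
Ea = (128.9/152.7)*100 = 84.41 %
Therefore the application efficiency = 84.41 %.


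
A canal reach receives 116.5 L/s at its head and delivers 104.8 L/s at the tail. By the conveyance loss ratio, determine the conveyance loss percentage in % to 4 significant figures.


Approach: apply the conveyance loss ratio, loss% = ((Q_head - Q_tail)/Q_head)*100.
loss = ((116.5 - 104.8)/116.5)*100 = 10.04 %
Therefore the conveyance loss percentage = 10.04 %.


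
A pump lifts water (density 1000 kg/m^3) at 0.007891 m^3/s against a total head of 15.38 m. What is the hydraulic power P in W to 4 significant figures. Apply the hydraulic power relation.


Approach: apply the hydraulic power relation, P = rho*g*Q*H.
P = 1000 * 9.81 * 0.007891 * 15.38 = 1191 W
Therefore the hydraulic power P = 1191 W.


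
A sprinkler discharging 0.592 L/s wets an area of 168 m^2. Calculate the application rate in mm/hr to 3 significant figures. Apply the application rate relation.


Approach: apply the application rate relation, rate = (Q/A)*3600.
rate = (0.592 / 168) * 3600 = 12.7 mm/hr
Therefore the application rate = 12.7 mm/hr.


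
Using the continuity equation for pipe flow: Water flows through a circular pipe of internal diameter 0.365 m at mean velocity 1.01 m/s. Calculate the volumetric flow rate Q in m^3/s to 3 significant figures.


Approach: apply the continuity equation for pipe flow, Q = A * v with A = pi*(D/2)^2.
A = pi*(0.365/2)^2 = 0.10463 m^2
Q = 0.10463 * 1.01 = 0.106 m^3/s
Therefore the volumetric flow rate Q = 0.106 m^3/s.


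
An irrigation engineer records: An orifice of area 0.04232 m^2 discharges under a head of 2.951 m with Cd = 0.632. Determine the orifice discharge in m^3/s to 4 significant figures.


Approach: apply the orifice equation, Q = Cd*A*sqrt(2*g*h).
Q = 0.632 * 0.04232 * sqrt(2*9.81*2.951) = 0.2035 m^3/s
Therefore the orifice discharge = 0.2035 m^3/s.


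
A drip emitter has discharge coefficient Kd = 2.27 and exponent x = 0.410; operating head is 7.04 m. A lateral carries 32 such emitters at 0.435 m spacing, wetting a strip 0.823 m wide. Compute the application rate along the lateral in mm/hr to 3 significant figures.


Approach: apply the emitter equation with a lateral mass balance, q = Kd*h^x; Q = n*q; rate = Q/(n*spacing*width).
Step 1 — single emitter flow (q = Kd*h^x):
  q = 2.27 * 7.04^0.410 = 5.0528 L/hr
Step 2 — total lateral flow: Q = 32 * 5.0528 = 161.69 L/hr
Step 3 — wetted area: A = 32 * 0.435 * 0.823 = 11.456 m^2
Step 4 — application rate: Q/A = 161.69/11.456 = 14.1 mm/hr
Therefore the application rate along the lateral = 14.1 mm/hr.


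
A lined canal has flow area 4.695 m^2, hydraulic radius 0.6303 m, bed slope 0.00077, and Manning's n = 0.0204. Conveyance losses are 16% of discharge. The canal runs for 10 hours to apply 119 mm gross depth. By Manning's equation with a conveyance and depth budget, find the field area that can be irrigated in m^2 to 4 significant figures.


Approach: apply Manning's equation with a conveyance and depth budget, Q = (1/n)*A*R^(2/3)*S^(1/2); Q_field = Q*(1-loss); Area = Q_field*t/(d/1000).
Step 1 — canal discharge (Manning's equation):
  Q = (1/0.0204) * 4.695 * 0.6303^(2/3) * 0.00077^(1/2) = 4.69478 m^3/s
Step 2 — delivered flow: Q_field = 4.69478*(1 - 16/100) = 3.94362 m^3/s
Step 3 — volume delivered: V = 3.94362 * 10*3600 = 141970 m^3
Step 4 — area served: A = V / (depth/1000) = 141970 / 0.119 = 1193000 m^2
Therefore the field area that can be irrigated = 1193000 m^2.


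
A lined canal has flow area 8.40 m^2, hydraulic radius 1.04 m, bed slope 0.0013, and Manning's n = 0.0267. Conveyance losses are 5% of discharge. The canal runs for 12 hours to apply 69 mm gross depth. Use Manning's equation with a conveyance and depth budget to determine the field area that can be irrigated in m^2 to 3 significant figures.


Approach: apply Manning's equation with a conveyance and depth budget, Q = (1/n)*A*R^(2/3)*S^(1/2); Q_field = Q*(1-loss); Area = Q_field*t/(d/1000).
Step 1 — canal discharge (Manning's equation):
  Q = (1/0.0267) * 8.40 * 1.04^(2/3) * 0.0013^(1/2) = 11.644 m^3/s
Step 2 — delivered flow: Q_field = 11.644*(1 - 5/100) = 11.062 m^3/s
Step 3 — volume delivered: V = 11.062 * 12*3600 = 477860 m^3
Step 4 — area served: A = V / (depth/1000) = 477860 / 0.069 = 6930000 m^2
Therefore the field area that can be irrigated = 6930000 m^2.


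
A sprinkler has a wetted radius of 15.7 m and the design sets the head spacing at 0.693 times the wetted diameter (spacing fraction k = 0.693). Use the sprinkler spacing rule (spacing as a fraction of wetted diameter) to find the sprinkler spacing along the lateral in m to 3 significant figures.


Approach: apply the sprinkler spacing rule (spacing as a fraction of wetted diameter), S = k*(2*R).
S = 0.693 * (2 * 15.7) = 21.8 m
Therefore the sprinkler spacing along the lateral = 21.8 m.


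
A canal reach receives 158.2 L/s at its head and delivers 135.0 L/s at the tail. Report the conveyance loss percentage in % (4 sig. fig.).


Approach: apply the conveyance loss ratio, loss% = ((Q_head - Q_tail)/Q_head)*100.
loss = ((158.2 - 135.0)/158.2)*100 = 14.66 %
Therefore the conveyance loss percentage = 14.66 %.


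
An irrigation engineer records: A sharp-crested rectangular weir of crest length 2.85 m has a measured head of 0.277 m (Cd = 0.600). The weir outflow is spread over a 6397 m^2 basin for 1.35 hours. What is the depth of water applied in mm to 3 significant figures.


Approach: apply the rectangular weir equation with a volume-to-depth conversion, Q = (2/3)*Cd*L*sqrt(2g)*H^1.5; d = Q*t/A * 1000.
Step 1 — weir discharge:
  Q = (2/3)*0.600*2.85*sqrt(2*9.81)*0.277^1.5 = 0.73616 m^3/s
Step 2 — volume: V = 0.73616 * 1.35*3600 = 3577.8 m^3
Step 3 — depth: d = V/A * 1000 = 3577.8/6397 * 1000 = 559 mm
Therefore the depth of water applied = 559 mm.


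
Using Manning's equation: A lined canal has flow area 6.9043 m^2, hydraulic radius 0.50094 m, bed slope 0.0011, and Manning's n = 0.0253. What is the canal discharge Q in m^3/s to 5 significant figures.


Approach: apply Manning's equation, Q = (1/n)*A*R^(2/3)*S^(1/2).
Q = (1/0.0253) * 6.9043 * 0.50094^(2/3) * 0.0011^(1/2) = 5.7089 m^3/s
Therefore the canal discharge Q = 5.7089 m^3/s.


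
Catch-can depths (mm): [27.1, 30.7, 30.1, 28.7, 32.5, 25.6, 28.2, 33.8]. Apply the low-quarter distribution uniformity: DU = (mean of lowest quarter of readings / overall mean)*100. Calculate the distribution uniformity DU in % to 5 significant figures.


sorted lowest 2 of 8: [25.6, 27.1] -> mean = 26.35000 mm
overall mean = 29.58750 mm
DU = (26.35000/29.58750)*100 = 89.058 %
Therefore the distribution uniformity DU = 89.058 %.


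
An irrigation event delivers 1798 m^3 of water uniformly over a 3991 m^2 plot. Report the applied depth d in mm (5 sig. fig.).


Approach: apply depth from volume over area, d = (V/A)*1000.
d = (1798 / 3991) * 1000 = 450.51 mm
Therefore the applied depth d = 450.51 mm.


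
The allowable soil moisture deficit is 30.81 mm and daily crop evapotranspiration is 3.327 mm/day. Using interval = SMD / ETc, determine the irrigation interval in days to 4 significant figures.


interval = 30.81 / 3.327 = 9.261 days
Therefore the irrigation interval = 9.261 days.


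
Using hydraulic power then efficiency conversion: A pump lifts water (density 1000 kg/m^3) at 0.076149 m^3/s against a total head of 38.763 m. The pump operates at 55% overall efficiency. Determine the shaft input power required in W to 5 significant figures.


Approach: apply hydraulic power then efficiency conversion, P = rho*g*Q*H; P_in = P/eta.
Step 1 — hydraulic power (P = rho*g*Q*H):
  P = 1000 * 9.81 * 0.076149 * 38.763 = 28956.80 W
Step 2 — input power: P_in = P/eta = 28956.80 / 0.55 = 52649 W
Therefore the shaft input power required = 52649 W.


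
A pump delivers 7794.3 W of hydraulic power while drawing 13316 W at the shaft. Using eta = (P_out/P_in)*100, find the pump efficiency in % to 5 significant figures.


eta = (7794.3 / 13316) * 100 = 58.533 %
Therefore the pump efficiency = 58.533 %.


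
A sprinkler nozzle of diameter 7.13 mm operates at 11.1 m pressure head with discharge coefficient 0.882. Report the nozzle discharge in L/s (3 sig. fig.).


Approach: apply the orifice equation, Q = Cd*A*sqrt(2*g*h), A = pi*(d/2)^2.
A = pi*(7.13e-3/2)^2 = 3.9927e-05 m^2
Q = 0.882 * 3.9927e-05 * sqrt(2*9.81*11.1) * 1000 = 0.520 L/s
Therefore the nozzle discharge = 0.520 L/s.


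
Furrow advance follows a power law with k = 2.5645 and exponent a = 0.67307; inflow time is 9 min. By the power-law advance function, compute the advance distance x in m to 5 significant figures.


Approach: apply the power-law advance function, x = k*t^a.
x = 2.5645 * 9^0.67307 = 11.253 m
Therefore the advance distance x = 11.253 m.


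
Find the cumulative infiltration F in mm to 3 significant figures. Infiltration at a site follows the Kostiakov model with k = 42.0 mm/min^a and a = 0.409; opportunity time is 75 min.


Approach: apply the Kostiakov infiltration equation, F = k*t^a.
F = 42.0 * 75^0.409 = 246 mm
Therefore the cumulative infiltration F = 246 mm.


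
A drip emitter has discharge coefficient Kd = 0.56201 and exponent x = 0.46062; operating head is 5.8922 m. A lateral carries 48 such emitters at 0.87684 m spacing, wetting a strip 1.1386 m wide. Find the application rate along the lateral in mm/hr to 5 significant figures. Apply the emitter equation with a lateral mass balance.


Approach: apply the emitter equation with a lateral mass balance, q = Kd*h^x; Q = n*q; rate = Q/(n*spacing*width).
Step 1 — single emitter flow (q = Kd*h^x):
  q = 0.56201 * 5.8922^0.46062 = 1.272182 L/hr
Step 2 — total lateral flow: Q = 48 * 1.272182 = 61.06474 L/hr
Step 3 — wetted area: A = 48 * 0.87684 * 1.1386 = 47.92176 m^2
Step 4 — application rate: Q/A = 61.06474/47.92176 = 1.2743 mm/hr
Therefore the application rate along the lateral = 1.2743 mm/hr.


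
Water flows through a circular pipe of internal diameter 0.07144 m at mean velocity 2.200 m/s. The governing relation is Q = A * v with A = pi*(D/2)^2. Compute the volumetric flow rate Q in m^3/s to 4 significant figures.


A = pi*(0.07144/2)^2 = 0.00400842 m^2
Q = 0.00400842 * 2.200 = 0.008819 m^3/s
Therefore the volumetric flow rate Q = 0.008819 m^3/s.


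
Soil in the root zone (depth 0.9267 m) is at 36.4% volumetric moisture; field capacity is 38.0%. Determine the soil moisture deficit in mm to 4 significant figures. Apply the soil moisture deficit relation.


Approach: apply the soil moisture deficit relation, SMD = (FC - theta)/100 * depth * 1000.
SMD = (38.0 - 36.4)/100 * 0.9267 * 1000 = 14.83 mm
Therefore the soil moisture deficit = 14.83 mm.


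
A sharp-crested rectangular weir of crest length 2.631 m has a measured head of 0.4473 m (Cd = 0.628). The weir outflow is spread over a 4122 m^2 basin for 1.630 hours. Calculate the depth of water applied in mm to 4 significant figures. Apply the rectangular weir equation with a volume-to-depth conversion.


Approach: apply the rectangular weir equation with a volume-to-depth conversion, Q = (2/3)*Cd*L*sqrt(2g)*H^1.5; d = Q*t/A * 1000.
Step 1 — weir discharge:
  Q = (2/3)*0.628*2.631*sqrt(2*9.81)*0.4473^1.5 = 1.45961 m^3/s
Step 2 — volume: V = 1.45961 * 1.630*3600 = 8565.00 m^3
Step 3 — depth: d = V/A * 1000 = 8565.00/4122 * 1000 = 2078 mm
Therefore the depth of water applied = 2078 mm.


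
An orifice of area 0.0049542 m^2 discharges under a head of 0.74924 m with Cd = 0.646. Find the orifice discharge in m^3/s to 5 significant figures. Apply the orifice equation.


Approach: apply the orifice equation, Q = Cd*A*sqrt(2*g*h).
Q = 0.646 * 0.0049542 * sqrt(2*9.81*0.74924) = 0.012271 m^3/s
Therefore the orifice discharge = 0.012271 m^3/s.


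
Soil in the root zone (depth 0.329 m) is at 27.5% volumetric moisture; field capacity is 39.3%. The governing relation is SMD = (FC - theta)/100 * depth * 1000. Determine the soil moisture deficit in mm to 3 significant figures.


SMD = (39.3 - 27.5)/100 * 0.329 * 1000 = 38.8 mm
Therefore the soil moisture deficit = 38.8 mm.


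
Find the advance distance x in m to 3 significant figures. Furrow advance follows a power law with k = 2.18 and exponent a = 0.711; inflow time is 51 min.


Approach: apply the power-law advance function, x = k*t^a.
x = 2.18 * 51^0.711 = 35.7 m
Therefore the advance distance x = 35.7 m.


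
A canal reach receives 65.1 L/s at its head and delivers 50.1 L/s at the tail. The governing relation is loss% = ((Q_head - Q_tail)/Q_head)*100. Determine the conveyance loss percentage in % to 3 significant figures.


loss = ((65.1 - 50.1)/65.1)*100 = 23.0 %
Therefore the conveyance loss percentage = 23.0 %.


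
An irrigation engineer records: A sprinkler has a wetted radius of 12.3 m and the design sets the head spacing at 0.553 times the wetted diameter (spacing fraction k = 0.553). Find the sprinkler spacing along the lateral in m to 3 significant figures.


Approach: apply the sprinkler spacing rule (spacing as a fraction of wetted diameter), S = k*(2*R).
S = 0.553 * (2 * 12.3) = 13.6 m
Therefore the sprinkler spacing along the lateral = 13.6 m.


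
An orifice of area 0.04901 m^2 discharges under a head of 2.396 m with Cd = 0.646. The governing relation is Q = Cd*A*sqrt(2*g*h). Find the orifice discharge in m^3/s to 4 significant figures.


Q = 0.646 * 0.04901 * sqrt(2*9.81*2.396) = 0.2171 m^3/s
Therefore the orifice discharge = 0.2171 m^3/s.


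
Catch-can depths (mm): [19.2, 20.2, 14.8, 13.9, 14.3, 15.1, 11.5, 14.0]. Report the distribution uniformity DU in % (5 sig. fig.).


Approach: apply the low-quarter distribution uniformity, DU = (mean of lowest quarter of readings / overall mean)*100.
sorted lowest 2 of 8: [11.5, 13.9] -> mean = 12.70000 mm
overall mean = 15.37500 mm
DU = (12.70000/15.37500)*100 = 82.602 %
Therefore the distribution uniformity DU = 82.602 %.


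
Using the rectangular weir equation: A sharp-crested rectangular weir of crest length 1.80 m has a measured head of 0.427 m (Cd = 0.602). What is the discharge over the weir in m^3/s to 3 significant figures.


Approach: apply the rectangular weir equation, Q = (2/3)*Cd*L*sqrt(2g)*H^1.5.
Q = (2/3)*0.602*1.80*sqrt(2*9.81)*0.427^1.5 = 0.893 m^3/s
Therefore the discharge over the weir = 0.893 m^3/s.


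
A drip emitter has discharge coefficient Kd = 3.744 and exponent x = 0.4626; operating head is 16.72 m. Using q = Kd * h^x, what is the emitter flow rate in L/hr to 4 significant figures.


q = 3.744 * 16.72^0.4626 = 13.78 L/hr
Therefore the emitter flow rate = 13.78 L/hr.


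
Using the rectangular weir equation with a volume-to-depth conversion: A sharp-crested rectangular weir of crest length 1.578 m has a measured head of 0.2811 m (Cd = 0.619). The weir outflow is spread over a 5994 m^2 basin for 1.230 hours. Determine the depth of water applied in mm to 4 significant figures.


Approach: apply the rectangular weir equation with a volume-to-depth conversion, Q = (2/3)*Cd*L*sqrt(2g)*H^1.5; d = Q*t/A * 1000.
Step 1 — weir discharge:
  Q = (2/3)*0.619*1.578*sqrt(2*9.81)*0.2811^1.5 = 0.429880 m^3/s
Step 2 — volume: V = 0.429880 * 1.230*3600 = 1903.51 m^3
Step 3 — depth: d = V/A * 1000 = 1903.51/5994 * 1000 = 317.6 mm
Therefore the depth of water applied = 317.6 mm.


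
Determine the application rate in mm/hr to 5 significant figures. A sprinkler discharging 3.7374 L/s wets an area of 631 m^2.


Approach: apply the application rate relation, rate = (Q/A)*3600.
rate = (3.7374 / 631) * 3600 = 21.323 mm/hr
Therefore the application rate = 21.323 mm/hr.


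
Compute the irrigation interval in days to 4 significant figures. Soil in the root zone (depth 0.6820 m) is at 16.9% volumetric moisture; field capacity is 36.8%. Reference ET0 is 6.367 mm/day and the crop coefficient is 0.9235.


Approach: apply soil-water budget scheduling, SMD = (FC-theta)/100*depth*1000; ETc = ET0*Kc; interval = SMD/ETc.
Step 1 — soil moisture deficit:
  SMD = (36.8 - 16.9)/100 * 0.6820 * 1000 = 135.718 mm
Step 2 — daily crop ET (ETc = ET0*Kc):
  ETc = 6.367 * 0.9235 = 5.87992 mm/day
Step 3 — irrigation interval (SMD/ETc):
  interval = 135.718 / 5.87992 = 23.08 days
Therefore the irrigation interval = 23.08 days.


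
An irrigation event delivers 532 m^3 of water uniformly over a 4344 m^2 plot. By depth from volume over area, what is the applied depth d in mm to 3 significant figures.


Approach: apply depth from volume over area, d = (V/A)*1000.
d = (532 / 4344) * 1000 = 122 mm
Therefore the applied depth d = 122 mm.


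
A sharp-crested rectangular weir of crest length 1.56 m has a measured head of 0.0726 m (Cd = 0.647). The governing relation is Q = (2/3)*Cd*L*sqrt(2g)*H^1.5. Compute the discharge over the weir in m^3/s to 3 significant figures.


Q = (2/3)*0.647*1.56*sqrt(2*9.81)*0.0726^1.5 = 0.0583 m^3/s
Therefore the discharge over the weir = 0.0583 m^3/s.


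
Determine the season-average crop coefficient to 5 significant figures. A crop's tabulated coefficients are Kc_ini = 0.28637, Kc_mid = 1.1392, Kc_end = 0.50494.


Approach: apply a simple seasonal average, Kc_avg = (Kc_ini + Kc_mid + Kc_end)/3.
Kc_avg = (0.28637 + 1.1392 + 0.50494)/3 = 0.64350
Therefore the season-average crop coefficient = 0.64350.


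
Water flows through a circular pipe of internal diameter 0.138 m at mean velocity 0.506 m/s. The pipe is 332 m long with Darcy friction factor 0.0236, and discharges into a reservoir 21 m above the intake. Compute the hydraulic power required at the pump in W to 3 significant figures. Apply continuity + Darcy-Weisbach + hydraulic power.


Approach: apply continuity + Darcy-Weisbach + hydraulic power, Q = A*v; hf = f*(L/D)*(v^2/(2g)); H = static + hf; P = rho*g*Q*H.
Step 1 — flow rate (continuity, Q = A*v):
  A = pi*(0.138/2)^2 = 0.014957 m^2
  Q = 0.014957 * 0.506 = 0.0075683 m^3/s
Step 2 — friction head loss (Darcy-Weisbach):
  hf = 0.0236 * (332/0.138) * (0.506^2 / (2*9.81))
  hf = 0.74092 m
Step 3 — total head: H = 21 + 0.74092 = 21.741 m
Step 4 — hydraulic power (P = rho*g*Q*H):
  P = 1000 * 9.81 * 0.0075683 * 21.741 = 1610 W
Therefore the hydraulic power required at the pump = 1610 W.


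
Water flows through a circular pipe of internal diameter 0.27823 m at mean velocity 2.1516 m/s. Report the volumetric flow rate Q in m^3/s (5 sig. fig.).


Approach: apply the continuity equation for pipe flow, Q = A * v with A = pi*(D/2)^2.
A = pi*(0.27823/2)^2 = 0.06079919 m^2
Q = 0.06079919 * 2.1516 = 0.13082 m^3/s
Therefore the volumetric flow rate Q = 0.13082 m^3/s.


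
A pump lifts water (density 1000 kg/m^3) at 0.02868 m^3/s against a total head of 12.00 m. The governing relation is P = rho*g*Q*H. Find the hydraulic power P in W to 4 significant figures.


P = 1000 * 9.81 * 0.02868 * 12.00 = 3376 W
Therefore the hydraulic power P = 3376 W.


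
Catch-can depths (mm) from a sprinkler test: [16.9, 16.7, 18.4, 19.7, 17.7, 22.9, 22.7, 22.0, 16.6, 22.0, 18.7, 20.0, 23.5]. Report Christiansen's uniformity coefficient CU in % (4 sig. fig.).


Approach: apply Christiansen's uniformity coefficient, CU = (1 - mean_abs_deviation/mean)*100.
mean = 19.8308 mm
mean |d_i - mean| = 2.17160 mm
CU = (1 - 2.17160/19.8308)*100 = 89.05 %
Therefore Christiansen's uniformity coefficient CU = 89.05 %.


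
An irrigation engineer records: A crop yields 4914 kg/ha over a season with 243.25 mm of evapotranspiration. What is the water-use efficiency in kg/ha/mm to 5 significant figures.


Approach: apply the water-use efficiency ratio, WUE = yield/ET.
WUE = 4914 / 243.25 = 20.201 kg/ha/mm
Therefore the water-use efficiency = 20.201 kg/ha/mm.


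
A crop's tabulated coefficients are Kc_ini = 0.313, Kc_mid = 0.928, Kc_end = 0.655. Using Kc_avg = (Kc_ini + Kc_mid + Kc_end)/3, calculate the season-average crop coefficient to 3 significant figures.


Kc_avg = (0.313 + 0.928 + 0.655)/3 = 0.632
Therefore the season-average crop coefficient = 0.632.


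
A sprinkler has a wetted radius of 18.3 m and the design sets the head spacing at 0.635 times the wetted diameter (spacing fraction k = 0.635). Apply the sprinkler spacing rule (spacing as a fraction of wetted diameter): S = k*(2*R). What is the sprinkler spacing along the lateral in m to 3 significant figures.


S = 0.635 * (2 * 18.3) = 23.2 m
Therefore the sprinkler spacing along the lateral = 23.2 m.


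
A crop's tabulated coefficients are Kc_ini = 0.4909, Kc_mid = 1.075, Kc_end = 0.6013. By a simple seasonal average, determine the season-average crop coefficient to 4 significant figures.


Approach: apply a simple seasonal average, Kc_avg = (Kc_ini + Kc_mid + Kc_end)/3.
Kc_avg = (0.4909 + 1.075 + 0.6013)/3 = 0.7224
Therefore the season-average crop coefficient = 0.7224.


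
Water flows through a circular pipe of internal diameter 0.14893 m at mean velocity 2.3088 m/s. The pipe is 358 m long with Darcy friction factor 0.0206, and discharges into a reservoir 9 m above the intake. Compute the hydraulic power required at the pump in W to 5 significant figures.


Approach: apply continuity + Darcy-Weisbach + hydraulic power, Q = A*v; hf = f*(L/D)*(v^2/(2g)); H = static + hf; P = rho*g*Q*H.
Step 1 — flow rate (continuity, Q = A*v):
  A = pi*(0.14893/2)^2 = 0.01742025 m^2
  Q = 0.01742025 * 2.3088 = 0.04021986 m^3/s
Step 2 — friction head loss (Darcy-Weisbach):
  hf = 0.0206 * (358/0.14893) * (2.3088^2 / (2*9.81))
  hf = 13.45370 m
Step 3 — total head: H = 9 + 13.45370 = 22.45370 m
Step 4 — hydraulic power (P = rho*g*Q*H):
  P = 1000 * 9.81 * 0.04021986 * 22.45370 = 8859.3 W
Therefore the hydraulic power required at the pump = 8859.3 W.


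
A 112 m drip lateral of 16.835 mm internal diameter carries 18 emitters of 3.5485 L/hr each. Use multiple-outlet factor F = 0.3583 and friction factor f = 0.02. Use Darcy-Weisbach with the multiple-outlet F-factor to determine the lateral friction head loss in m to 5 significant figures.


Approach: apply Darcy-Weisbach with the multiple-outlet F-factor, Q = n*q/(3600*1000) m^3/s; v = Q/A; hf = F*f*(L/D)*(v^2/(2g)).
Q = 18*3.5485/(3600*1000) = 1.774250e-05 m^3/s
A = pi*(16.835e-3/2)^2 = 2.225954e-04 m^2, so v = Q/A = 0.07970741 m/s
hf = 0.3583*0.02*(112/0.016835)*(0.07970741^2/(2*9.81)) = 0.015438 m
Therefore the lateral friction head loss = 0.015438 m.


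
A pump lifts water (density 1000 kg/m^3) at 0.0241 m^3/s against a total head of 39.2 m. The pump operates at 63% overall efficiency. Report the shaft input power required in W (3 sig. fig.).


Approach: apply hydraulic power then efficiency conversion, P = rho*g*Q*H; P_in = P/eta.
Step 1 — hydraulic power (P = rho*g*Q*H):
  P = 1000 * 9.81 * 0.0241 * 39.2 = 9267.7 W
Step 2 — input power: P_in = P/eta = 9267.7 / 0.63 = 14700 W
Therefore the shaft input power required = 14700 W.


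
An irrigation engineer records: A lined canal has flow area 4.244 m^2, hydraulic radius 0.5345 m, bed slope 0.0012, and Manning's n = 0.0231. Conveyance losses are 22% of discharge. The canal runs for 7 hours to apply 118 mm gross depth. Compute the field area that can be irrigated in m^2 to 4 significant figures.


Approach: apply Manning's equation with a conveyance and depth budget, Q = (1/n)*A*R^(2/3)*S^(1/2); Q_field = Q*(1-loss); Area = Q_field*t/(d/1000).
Step 1 — canal discharge (Manning's equation):
  Q = (1/0.0231) * 4.244 * 0.5345^(2/3) * 0.0012^(1/2) = 4.19166 m^3/s
Step 2 — delivered flow: Q_field = 4.19166*(1 - 22/100) = 3.26949 m^3/s
Step 3 — volume delivered: V = 3.26949 * 7*3600 = 82391.2 m^3
Step 4 — area served: A = V / (depth/1000) = 82391.2 / 0.118 = 698200 m^2
Therefore the field area that can be irrigated = 698200 m^2.


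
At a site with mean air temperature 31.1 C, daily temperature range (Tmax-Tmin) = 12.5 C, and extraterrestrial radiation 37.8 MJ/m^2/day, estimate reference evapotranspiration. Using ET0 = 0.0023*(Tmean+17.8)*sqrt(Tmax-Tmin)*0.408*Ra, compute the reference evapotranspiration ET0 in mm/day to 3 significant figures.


ET0 = 0.0023*(31.1+17.8)*sqrt(12.5)*0.408*37.8 = 6.13 mm/day
Therefore the reference evapotranspiration ET0 = 6.13 mm/day.


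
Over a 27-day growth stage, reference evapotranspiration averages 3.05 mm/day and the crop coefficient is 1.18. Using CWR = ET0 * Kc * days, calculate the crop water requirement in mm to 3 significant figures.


CWR = 3.05 * 1.18 * 27 = 97.2 mm
Therefore the crop water requirement = 97.2 mm.


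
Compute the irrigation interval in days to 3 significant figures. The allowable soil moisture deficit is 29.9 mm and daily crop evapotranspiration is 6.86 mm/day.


Approach: apply the irrigation interval relation, interval = SMD / ETc.
interval = 29.9 / 6.86 = 4.36 days
Therefore the irrigation interval = 4.36 days.


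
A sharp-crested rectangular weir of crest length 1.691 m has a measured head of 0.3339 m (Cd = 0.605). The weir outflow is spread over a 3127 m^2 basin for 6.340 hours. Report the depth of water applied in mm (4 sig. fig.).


Approach: apply the rectangular weir equation with a volume-to-depth conversion, Q = (2/3)*Cd*L*sqrt(2g)*H^1.5; d = Q*t/A * 1000.
Step 1 — weir discharge:
  Q = (2/3)*0.605*1.691*sqrt(2*9.81)*0.3339^1.5 = 0.582884 m^3/s
Step 2 — volume: V = 0.582884 * 6.340*3600 = 13303.7 m^3
Step 3 — depth: d = V/A * 1000 = 13303.7/3127 * 1000 = 4254 mm
Therefore the depth of water applied = 4254 mm.


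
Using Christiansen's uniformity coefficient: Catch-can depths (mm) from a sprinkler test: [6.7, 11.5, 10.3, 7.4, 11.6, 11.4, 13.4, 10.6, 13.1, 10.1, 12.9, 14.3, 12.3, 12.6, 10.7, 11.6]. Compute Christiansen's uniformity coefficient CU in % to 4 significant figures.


Approach: apply Christiansen's uniformity coefficient, CU = (1 - mean_abs_deviation/mean)*100.
mean = 11.2812 mm
mean |d_i - mean| = 1.48594 mm
CU = (1 - 1.48594/11.2812)*100 = 86.83 %
Therefore Christiansen's uniformity coefficient CU = 86.83 %.


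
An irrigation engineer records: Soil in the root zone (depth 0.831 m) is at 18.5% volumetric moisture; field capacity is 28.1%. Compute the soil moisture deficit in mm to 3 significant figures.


Approach: apply the soil moisture deficit relation, SMD = (FC - theta)/100 * depth * 1000.
SMD = (28.1 - 18.5)/100 * 0.831 * 1000 = 79.8 mm
Therefore the soil moisture deficit = 79.8 mm.


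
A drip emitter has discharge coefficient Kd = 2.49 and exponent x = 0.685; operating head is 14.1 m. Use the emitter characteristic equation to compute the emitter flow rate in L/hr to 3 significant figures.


Approach: apply the emitter characteristic equation, q = Kd * h^x.
q = 2.49 * 14.1^0.685 = 15.3 L/hr
Therefore the emitter flow rate = 15.3 L/hr.


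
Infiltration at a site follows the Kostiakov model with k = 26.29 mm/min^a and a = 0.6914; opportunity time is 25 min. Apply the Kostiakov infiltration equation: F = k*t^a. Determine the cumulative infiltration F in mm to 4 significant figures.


F = 26.29 * 25^0.6914 = 243.4 mm
Therefore the cumulative infiltration F = 243.4 mm.


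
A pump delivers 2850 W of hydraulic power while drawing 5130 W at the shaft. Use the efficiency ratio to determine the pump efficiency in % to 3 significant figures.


Approach: apply the efficiency ratio, eta = (P_out/P_in)*100.
eta = (2850 / 5130) * 100 = 55.6 %
Therefore the pump efficiency = 55.6 %.


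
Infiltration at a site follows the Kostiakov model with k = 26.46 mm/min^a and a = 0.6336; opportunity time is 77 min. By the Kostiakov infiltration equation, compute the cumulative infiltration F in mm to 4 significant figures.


Approach: apply the Kostiakov infiltration equation, F = k*t^a.
F = 26.46 * 77^0.6336 = 414.8 mm
Therefore the cumulative infiltration F = 414.8 mm.


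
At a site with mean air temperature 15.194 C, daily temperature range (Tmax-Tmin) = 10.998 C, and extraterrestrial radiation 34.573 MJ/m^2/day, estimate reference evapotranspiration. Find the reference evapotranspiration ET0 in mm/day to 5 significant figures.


Approach: apply the Hargreaves-Samani method, ET0 = 0.0023*(Tmean+17.8)*sqrt(Tmax-Tmin)*0.408*Ra.
ET0 = 0.0023*(15.194+17.8)*sqrt(10.998)*0.408*34.573 = 3.5499 mm/day
Therefore the reference evapotranspiration ET0 = 3.5499 mm/day.


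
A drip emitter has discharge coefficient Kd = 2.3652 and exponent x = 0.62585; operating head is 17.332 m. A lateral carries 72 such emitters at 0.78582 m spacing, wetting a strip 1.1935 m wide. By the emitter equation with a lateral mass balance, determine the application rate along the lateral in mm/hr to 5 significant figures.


Approach: apply the emitter equation with a lateral mass balance, q = Kd*h^x; Q = n*q; rate = Q/(n*spacing*width).
Step 1 — single emitter flow (q = Kd*h^x):
  q = 2.3652 * 17.332^0.62585 = 14.09942 L/hr
Step 2 — total lateral flow: Q = 72 * 14.09942 = 1015.158 L/hr
Step 3 — wetted area: A = 72 * 0.78582 * 1.1935 = 67.52708 m^2
Step 4 — application rate: Q/A = 1015.158/67.52708 = 15.033 mm/hr
Therefore the application rate along the lateral = 15.033 mm/hr.


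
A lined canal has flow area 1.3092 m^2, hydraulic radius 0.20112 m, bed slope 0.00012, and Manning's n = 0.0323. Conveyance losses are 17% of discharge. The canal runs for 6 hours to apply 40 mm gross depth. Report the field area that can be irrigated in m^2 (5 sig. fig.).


Approach: apply Manning's equation with a conveyance and depth budget, Q = (1/n)*A*R^(2/3)*S^(1/2); Q_field = Q*(1-loss); Area = Q_field*t/(d/1000).
Step 1 — canal discharge (Manning's equation):
  Q = (1/0.0323) * 1.3092 * 0.20112^(2/3) * 0.00012^(1/2) = 0.1524161 m^3/s
Step 2 — delivered flow: Q_field = 0.1524161*(1 - 17/100) = 0.1265054 m^3/s
Step 3 — volume delivered: V = 0.1265054 * 6*3600 = 2732.516 m^3
Step 4 — area served: A = V / (depth/1000) = 2732.516 / 0.04 = 68313 m^2
Therefore the field area that can be irrigated = 68313 m^2.


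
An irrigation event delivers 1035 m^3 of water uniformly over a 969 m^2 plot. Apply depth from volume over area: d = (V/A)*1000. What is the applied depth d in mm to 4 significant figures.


d = (1035 / 969) * 1000 = 1068 mm
Therefore the applied depth d = 1068 mm.


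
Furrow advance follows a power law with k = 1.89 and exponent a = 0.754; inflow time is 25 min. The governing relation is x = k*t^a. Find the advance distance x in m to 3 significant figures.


x = 1.89 * 25^0.754 = 21.4 m
Therefore the advance distance x = 21.4 m.


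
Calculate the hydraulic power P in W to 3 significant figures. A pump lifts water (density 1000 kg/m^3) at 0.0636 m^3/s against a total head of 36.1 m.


Approach: apply the hydraulic power relation, P = rho*g*Q*H.
P = 1000 * 9.81 * 0.0636 * 36.1 = 22500 W
Therefore the hydraulic power P = 22500 W.


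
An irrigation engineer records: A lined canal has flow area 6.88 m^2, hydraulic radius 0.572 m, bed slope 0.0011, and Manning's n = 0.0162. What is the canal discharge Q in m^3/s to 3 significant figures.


Approach: apply Manning's equation, Q = (1/n)*A*R^(2/3)*S^(1/2).
Q = (1/0.0162) * 6.88 * 0.572^(2/3) * 0.0011^(1/2) = 9.71 m^3/s
Therefore the canal discharge Q = 9.71 m^3/s.


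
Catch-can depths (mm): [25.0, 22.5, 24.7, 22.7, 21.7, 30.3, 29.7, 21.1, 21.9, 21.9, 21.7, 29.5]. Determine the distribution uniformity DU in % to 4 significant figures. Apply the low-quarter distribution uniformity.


Approach: apply the low-quarter distribution uniformity, DU = (mean of lowest quarter of readings / overall mean)*100.
sorted lowest 3 of 12: [21.1, 21.7, 21.7] -> mean = 21.5000 mm
overall mean = 24.3917 mm
DU = (21.5000/24.3917)*100 = 88.14 %
Therefore the distribution uniformity DU = 88.14 %.


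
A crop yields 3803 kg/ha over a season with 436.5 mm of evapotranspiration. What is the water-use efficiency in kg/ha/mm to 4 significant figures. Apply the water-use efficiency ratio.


Approach: apply the water-use efficiency ratio, WUE = yield/ET.
WUE = 3803 / 436.5 = 8.712 kg/ha/mm
Therefore the water-use efficiency = 8.712 kg/ha/mm.


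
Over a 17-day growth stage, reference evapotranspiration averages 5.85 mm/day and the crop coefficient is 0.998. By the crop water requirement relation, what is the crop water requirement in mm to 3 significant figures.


Approach: apply the crop water requirement relation, CWR = ET0 * Kc * days.
CWR = 5.85 * 0.998 * 17 = 99.3 mm
Therefore the crop water requirement = 99.3 mm.


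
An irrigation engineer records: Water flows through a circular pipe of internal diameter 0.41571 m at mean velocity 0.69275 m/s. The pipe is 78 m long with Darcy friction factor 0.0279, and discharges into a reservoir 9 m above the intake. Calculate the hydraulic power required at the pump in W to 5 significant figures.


Approach: apply continuity + Darcy-Weisbach + hydraulic power, Q = A*v; hf = f*(L/D)*(v^2/(2g)); H = static + hf; P = rho*g*Q*H.
Step 1 — flow rate (continuity, Q = A*v):
  A = pi*(0.41571/2)^2 = 0.1357284 m^2
  Q = 0.1357284 * 0.69275 = 0.09402587 m^3/s
Step 2 — friction head loss (Darcy-Weisbach):
  hf = 0.0279 * (78/0.41571) * (0.69275^2 / (2*9.81))
  hf = 0.1280449 m
Step 3 — total head: H = 9 + 0.1280449 = 9.128045 m
Step 4 — hydraulic power (P = rho*g*Q*H):
  P = 1000 * 9.81 * 0.09402587 * 9.128045 = 8419.7 W
Therefore the hydraulic power required at the pump = 8419.7 W.


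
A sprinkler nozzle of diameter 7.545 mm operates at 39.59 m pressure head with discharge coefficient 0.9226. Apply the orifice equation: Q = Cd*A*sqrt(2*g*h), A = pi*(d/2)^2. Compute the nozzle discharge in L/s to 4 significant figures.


A = pi*(7.545e-3/2)^2 = 4.47104e-05 m^2
Q = 0.9226 * 4.47104e-05 * sqrt(2*9.81*39.59) * 1000 = 1.150 L/s
Therefore the nozzle discharge = 1.150 L/s.


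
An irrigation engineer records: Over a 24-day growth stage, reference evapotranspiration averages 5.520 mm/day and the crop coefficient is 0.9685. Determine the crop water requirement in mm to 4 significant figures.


Approach: apply the crop water requirement relation, CWR = ET0 * Kc * days.
CWR = 5.520 * 0.9685 * 24 = 128.3 mm
Therefore the crop water requirement = 128.3 mm.


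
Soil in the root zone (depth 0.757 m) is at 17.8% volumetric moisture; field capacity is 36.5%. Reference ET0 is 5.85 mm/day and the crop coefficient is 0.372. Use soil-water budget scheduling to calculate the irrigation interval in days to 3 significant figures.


Approach: apply soil-water budget scheduling, SMD = (FC-theta)/100*depth*1000; ETc = ET0*Kc; interval = SMD/ETc.
Step 1 — soil moisture deficit:
  SMD = (36.5 - 17.8)/100 * 0.757 * 1000 = 141.56 mm
Step 2 — daily crop ET (ETc = ET0*Kc):
  ETc = 5.85 * 0.372 = 2.1762 mm/day
Step 3 — irrigation interval (SMD/ETc):
  interval = 141.56 / 2.1762 = 65.0 days
Therefore the irrigation interval = 65.0 days.


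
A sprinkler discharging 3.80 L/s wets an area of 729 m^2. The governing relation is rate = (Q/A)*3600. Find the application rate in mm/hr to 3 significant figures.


rate = (3.80 / 729) * 3600 = 18.8 mm/hr
Therefore the application rate = 18.8 mm/hr.


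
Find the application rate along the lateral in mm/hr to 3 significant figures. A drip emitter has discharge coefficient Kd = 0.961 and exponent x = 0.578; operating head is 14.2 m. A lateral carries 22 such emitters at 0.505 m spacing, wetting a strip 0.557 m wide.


Approach: apply the emitter equation with a lateral mass balance, q = Kd*h^x; Q = n*q; rate = Q/(n*spacing*width).
Step 1 — single emitter flow (q = Kd*h^x):
  q = 0.961 * 14.2^0.578 = 4.4540 L/hr
Step 2 — total lateral flow: Q = 22 * 4.4540 = 97.987 L/hr
Step 3 — wetted area: A = 22 * 0.505 * 0.557 = 6.1883 m^2
Step 4 — application rate: Q/A = 97.987/6.1883 = 15.8 mm/hr
Therefore the application rate along the lateral = 15.8 mm/hr.


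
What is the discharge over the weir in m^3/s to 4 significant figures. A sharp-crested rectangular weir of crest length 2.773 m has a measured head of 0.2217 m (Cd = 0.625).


Approach: apply the rectangular weir equation, Q = (2/3)*Cd*L*sqrt(2g)*H^1.5.
Q = (2/3)*0.625*2.773*sqrt(2*9.81)*0.2217^1.5 = 0.5342 m^3/s
Therefore the discharge over the weir = 0.5342 m^3/s.


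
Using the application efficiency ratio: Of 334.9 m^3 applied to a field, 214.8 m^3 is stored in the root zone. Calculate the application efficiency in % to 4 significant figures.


Approach: apply the application efficiency ratio, Ea = (stored/applied)*100.
Ea = (214.8/334.9)*100 = 64.14 %
Therefore the application efficiency = 64.14 %.


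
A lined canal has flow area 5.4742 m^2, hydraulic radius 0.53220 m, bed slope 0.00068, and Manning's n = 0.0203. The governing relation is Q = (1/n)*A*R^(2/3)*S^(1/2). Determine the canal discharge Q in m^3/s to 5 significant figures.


Q = (1/0.0203) * 5.4742 * 0.53220^(2/3) * 0.00068^(1/2) = 4.6181 m^3/s
Therefore the canal discharge Q = 4.6181 m^3/s.


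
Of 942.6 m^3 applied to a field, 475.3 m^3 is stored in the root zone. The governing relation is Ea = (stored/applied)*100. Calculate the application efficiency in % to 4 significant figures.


Ea = (475.3/942.6)*100 = 50.42 %
Therefore the application efficiency = 50.42 %.
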